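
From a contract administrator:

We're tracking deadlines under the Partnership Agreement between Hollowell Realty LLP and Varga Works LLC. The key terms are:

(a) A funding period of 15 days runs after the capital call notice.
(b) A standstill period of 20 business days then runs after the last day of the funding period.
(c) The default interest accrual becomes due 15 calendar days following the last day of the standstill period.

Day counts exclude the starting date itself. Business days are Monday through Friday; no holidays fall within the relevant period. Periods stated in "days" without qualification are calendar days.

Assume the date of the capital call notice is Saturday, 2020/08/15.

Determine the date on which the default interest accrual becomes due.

2020/10/10

The last day of the funding period: 2020/08/15 + 15 days = 2020/08/30.
The last day of the standstill period: counting 20 business days from Sunday, 2020/08/30 (Aug 31, Sep 1, Sep 2, Sep 3, …, Sep 23, Sep 24, Sep 25, skipping weekends) reaches Friday, 2020/09/25.
Adding 15 calendar days to 2020/09/25 gives 2020/10/10, which is the date on which the default interest accrual becomes due.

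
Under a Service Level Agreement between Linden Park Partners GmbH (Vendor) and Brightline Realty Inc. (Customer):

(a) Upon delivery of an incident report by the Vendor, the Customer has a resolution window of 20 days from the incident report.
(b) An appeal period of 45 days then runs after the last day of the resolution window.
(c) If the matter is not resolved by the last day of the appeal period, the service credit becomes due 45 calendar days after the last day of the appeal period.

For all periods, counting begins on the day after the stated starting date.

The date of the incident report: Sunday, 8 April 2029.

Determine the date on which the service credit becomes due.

Adding 20 calendar days to 8 April 2029 gives 28 April 2029, which is the last day of the resolution window.
The last day of the appeal period: 45 calendar days after 28 April 2029 is 12 June 2029.
The date on which the service credit becomes due: 12 June 2029 + 45 days = 27 July 2029.

27 July 2029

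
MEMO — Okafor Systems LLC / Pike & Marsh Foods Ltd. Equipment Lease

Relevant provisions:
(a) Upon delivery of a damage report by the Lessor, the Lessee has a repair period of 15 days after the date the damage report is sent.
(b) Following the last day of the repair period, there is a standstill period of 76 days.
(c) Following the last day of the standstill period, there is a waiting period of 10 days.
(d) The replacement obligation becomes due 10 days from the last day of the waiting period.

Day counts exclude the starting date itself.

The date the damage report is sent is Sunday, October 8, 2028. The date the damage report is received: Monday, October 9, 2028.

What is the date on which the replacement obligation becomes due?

January 27, 2029

The last day of the repair period: 15 calendar days after October 8, 2028 is October 23, 2028.
The last day of the standstill period: October 23, 2028 + 76 days = January 7, 2029.
The last day of the waiting period: January 7, 2029 + 10 days = January 17, 2029.
The date on which the replacement obligation becomes due: January 17, 2029 + 10 days = January 27, 2029.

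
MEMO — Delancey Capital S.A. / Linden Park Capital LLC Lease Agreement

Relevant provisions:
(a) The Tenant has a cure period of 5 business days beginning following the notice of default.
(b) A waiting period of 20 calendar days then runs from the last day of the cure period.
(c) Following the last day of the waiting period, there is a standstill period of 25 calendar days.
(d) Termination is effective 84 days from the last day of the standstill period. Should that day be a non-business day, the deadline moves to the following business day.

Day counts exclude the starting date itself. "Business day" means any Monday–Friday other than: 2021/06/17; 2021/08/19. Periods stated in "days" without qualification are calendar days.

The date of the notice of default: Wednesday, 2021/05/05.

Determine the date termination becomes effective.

2021/09/20

The last day of the cure period: counting 5 business days from Wednesday, 2021/05/05 (May 6, May 7, May 10, May 11, May 12, skipping weekends) reaches Wednesday, 2021/05/12.
Adding 20 calendar days to 2021/05/12 gives 2021/06/01, which is the last day of the waiting period.
The last day of the standstill period: 25 calendar days after 2021/06/01 is 2021/06/26.
The date termination becomes effective: 84 calendar days after 2021/06/26 is 2021/09/18. That falls on a Saturday, so it rolls to the next business day, Monday, 2021/09/20.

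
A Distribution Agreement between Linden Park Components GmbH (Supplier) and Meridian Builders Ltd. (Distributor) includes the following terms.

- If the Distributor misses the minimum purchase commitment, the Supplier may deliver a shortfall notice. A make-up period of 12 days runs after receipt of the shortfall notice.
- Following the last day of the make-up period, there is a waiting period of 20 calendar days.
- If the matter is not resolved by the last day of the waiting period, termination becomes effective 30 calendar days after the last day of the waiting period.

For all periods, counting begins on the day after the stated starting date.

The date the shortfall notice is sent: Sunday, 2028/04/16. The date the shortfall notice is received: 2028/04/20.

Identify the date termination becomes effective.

The last day of the make-up period: 12 calendar days after 2028/04/20 is 2028/05/02.
Adding 20 calendar days to 2028/05/02 gives 2028/05/22, which is the last day of the waiting period.
Adding 30 calendar days to 2028/05/22 gives 2028/06/21, which is the date termination becomes effective.

2028/06/21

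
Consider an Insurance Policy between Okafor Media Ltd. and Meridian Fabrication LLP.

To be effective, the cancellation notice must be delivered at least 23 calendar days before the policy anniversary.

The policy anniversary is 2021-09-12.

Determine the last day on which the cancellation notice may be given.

2021-08-20

Counting back 23 calendar days from 2021-09-12 gives 2021-08-20.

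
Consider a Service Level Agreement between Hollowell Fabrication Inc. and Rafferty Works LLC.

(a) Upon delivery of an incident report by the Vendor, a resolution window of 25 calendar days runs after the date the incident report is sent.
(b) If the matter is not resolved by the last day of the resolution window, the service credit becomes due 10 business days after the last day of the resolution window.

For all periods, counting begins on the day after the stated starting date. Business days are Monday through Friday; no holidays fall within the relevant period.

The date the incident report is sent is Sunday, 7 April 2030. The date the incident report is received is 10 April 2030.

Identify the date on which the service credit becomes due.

The last day of the resolution window: 7 April 2030 + 25 days = 2 May 2030.
From Thursday, 2 May 2030, 10 business days (May 3, May 6, May 7, May 8, May 9, May 10, May 13, May 14, May 15, May 16, skipping weekends) brings us to Thursday, 16 May 2030, which is the date on which the service credit becomes due.

16 May 2030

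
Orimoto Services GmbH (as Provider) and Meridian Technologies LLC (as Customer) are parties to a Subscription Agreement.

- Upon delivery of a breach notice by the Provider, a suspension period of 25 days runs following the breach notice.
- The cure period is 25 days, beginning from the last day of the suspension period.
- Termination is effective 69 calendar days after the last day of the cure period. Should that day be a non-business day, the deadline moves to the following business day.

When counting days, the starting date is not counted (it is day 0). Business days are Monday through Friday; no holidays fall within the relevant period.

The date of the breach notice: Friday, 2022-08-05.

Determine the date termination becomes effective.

2022-12-02

The last day of the suspension period: 2022-08-05 + 25 days = 2022-08-30.
Adding 25 calendar days to 2022-08-30 gives 2022-09-24, which is the last day of the cure period.
The date termination becomes effective: 69 calendar days after 2022-09-24 is 2022-12-02. 2022-12-02 is a Friday, so no roll-forward applies.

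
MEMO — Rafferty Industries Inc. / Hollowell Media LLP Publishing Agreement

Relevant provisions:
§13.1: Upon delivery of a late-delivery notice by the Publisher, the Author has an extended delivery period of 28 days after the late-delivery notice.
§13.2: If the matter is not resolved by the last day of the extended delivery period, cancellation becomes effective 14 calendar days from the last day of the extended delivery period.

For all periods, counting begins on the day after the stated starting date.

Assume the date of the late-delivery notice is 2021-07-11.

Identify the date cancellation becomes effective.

The last day of the extended delivery period: 2021-07-11 + 28 days = 2021-08-08.
The date cancellation becomes effective: 14 calendar days after 2021-08-08 is 2021-08-22.

2021-08-22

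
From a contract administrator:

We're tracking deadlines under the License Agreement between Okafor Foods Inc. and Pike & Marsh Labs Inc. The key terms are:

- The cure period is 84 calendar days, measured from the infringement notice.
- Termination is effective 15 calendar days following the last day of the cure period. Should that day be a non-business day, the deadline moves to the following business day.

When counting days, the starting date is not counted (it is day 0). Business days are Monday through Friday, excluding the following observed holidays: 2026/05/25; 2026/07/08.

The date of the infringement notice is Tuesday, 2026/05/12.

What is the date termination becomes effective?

The last day of the cure period: 84 calendar days after 2026/05/12 is 2026/08/04.
The date termination becomes effective: 15 calendar days after 2026/08/04 is 2026/08/19. 2026/08/19 is a Wednesday and is not a listed holiday, so no roll-forward applies.

2026/08/19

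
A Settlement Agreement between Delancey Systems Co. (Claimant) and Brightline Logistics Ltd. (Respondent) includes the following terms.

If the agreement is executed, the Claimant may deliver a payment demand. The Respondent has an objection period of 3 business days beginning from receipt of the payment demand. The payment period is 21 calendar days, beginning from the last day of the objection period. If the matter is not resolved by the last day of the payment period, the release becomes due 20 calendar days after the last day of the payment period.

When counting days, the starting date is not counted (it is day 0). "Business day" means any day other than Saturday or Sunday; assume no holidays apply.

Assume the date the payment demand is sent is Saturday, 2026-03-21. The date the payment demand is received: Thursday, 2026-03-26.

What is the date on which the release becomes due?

From Thursday, 2026-03-26, 3 business days (Mar 27, Mar 30, Mar 31, skipping weekends) brings us to Tuesday, 2026-03-31, which is the last day of the objection period.
Adding 21 calendar days to 2026-03-31 gives 2026-04-21, which is the last day of the payment period.
The date on which the release becomes due: 2026-04-21 + 20 days = 2026-05-11.

2026-05-11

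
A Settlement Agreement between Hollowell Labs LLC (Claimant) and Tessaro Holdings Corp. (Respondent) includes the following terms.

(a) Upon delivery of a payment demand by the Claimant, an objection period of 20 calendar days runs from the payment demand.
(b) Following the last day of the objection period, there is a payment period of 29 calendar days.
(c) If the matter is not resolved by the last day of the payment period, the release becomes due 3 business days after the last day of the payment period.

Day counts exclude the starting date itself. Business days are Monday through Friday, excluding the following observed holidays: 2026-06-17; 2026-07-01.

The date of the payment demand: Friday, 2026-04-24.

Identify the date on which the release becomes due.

The last day of the objection period: 2026-04-24 + 20 days = 2026-05-14.
The last day of the payment period: 2026-05-14 + 29 days = 2026-06-12.
From Friday, 2026-06-12, 3 business days (Jun 15, Jun 16, Jun 18, skipping weekends and the listed holiday on Jun 17) brings us to Thursday, 2026-06-18, which is the date on which the release becomes due.

2026-06-18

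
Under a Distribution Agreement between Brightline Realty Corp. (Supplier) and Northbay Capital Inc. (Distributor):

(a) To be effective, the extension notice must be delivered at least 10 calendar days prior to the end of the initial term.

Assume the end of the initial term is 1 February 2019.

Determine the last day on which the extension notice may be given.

Counting back 10 calendar days from 1 February 2019 gives 22 January 2019.

22 January 2019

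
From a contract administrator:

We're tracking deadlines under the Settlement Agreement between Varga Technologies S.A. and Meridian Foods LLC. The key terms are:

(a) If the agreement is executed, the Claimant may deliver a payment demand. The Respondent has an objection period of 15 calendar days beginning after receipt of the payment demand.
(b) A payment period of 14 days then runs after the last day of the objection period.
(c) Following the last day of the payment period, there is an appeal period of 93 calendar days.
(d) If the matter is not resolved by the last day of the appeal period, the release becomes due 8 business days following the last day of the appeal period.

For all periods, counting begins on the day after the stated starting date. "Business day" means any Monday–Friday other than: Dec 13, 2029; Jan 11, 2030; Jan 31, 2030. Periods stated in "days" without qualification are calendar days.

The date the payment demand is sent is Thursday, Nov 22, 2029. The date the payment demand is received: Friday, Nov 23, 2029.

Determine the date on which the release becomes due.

Apr 4, 2030

Adding 15 calendar days to Nov 23, 2029 gives Dec 8, 2029, which is the last day of the objection period.
The last day of the payment period: 14 calendar days after Dec 8, 2029 is Dec 22, 2029.
The last day of the appeal period: Dec 22, 2029 + 93 days = Mar 25, 2030.
From Monday, Mar 25, 2030, 8 business days (Mar 26, Mar 27, Mar 28, Mar 29, Apr 1, Apr 2, Apr 3, Apr 4, skipping weekends) brings us to Thursday, Apr 4, 2030, which is the date on which the release becomes due.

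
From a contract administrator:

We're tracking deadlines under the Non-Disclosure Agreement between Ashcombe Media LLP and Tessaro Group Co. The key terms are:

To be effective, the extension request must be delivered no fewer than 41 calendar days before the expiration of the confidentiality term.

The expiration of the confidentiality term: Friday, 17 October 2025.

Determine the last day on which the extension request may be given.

6 September 2025

Counting back 41 calendar days from 17 October 2025 gives 6 September 2025.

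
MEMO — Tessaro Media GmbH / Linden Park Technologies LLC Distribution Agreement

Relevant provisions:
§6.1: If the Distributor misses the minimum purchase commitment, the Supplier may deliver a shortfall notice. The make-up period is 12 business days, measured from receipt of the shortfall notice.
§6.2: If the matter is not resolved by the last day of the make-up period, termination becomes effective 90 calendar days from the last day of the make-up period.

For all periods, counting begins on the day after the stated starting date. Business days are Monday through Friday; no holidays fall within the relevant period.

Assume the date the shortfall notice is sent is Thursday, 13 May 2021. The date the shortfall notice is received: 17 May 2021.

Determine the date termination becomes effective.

31 August 2021

The last day of the make-up period: 12 business days after Monday, 17 May 2021, skipping weekends — May 18, May 19, May 20, May 21, …, May 31, Jun 1, Jun 2 — lands on Wednesday, 2 June 2021.
Adding 90 calendar days to 2 June 2021 gives 31 August 2021, which is the date termination becomes effective.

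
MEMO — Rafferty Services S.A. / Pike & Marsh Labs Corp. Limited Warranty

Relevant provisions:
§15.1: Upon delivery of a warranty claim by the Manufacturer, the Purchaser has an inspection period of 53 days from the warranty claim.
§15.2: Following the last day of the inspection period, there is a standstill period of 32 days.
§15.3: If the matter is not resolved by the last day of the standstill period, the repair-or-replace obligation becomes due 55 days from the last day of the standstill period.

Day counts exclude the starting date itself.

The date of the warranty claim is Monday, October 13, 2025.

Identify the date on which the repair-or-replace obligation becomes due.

Adding 53 calendar days to October 13, 2025 gives December 5, 2025, which is the last day of the inspection period.
Adding 32 calendar days to December 5, 2025 gives January 6, 2026, which is the last day of the standstill period.
The date on which the repair-or-replace obligation becomes due: January 6, 2026 + 55 days = March 2, 2026.

March 2, 2026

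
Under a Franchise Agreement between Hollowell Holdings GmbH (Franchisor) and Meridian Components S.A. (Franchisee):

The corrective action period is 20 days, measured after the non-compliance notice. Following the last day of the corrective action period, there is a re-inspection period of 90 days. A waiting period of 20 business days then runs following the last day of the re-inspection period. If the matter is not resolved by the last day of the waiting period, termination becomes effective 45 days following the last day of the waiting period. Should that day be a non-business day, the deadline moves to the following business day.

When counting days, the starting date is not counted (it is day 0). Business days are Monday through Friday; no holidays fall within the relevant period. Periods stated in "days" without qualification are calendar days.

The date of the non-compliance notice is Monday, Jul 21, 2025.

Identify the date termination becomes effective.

Adding 20 calendar days to Jul 21, 2025 gives Aug 10, 2025, which is the last day of the corrective action period.
The last day of the re-inspection period: 90 calendar days after Aug 10, 2025 is Nov 8, 2025.
The last day of the waiting period: 20 business days after Saturday, Nov 8, 2025, skipping weekends — Nov 10, Nov 11, Nov 12, Nov 13, …, Dec 3, Dec 4, Dec 5 — lands on Friday, Dec 5, 2025.
The date termination becomes effective: Dec 5, 2025 + 45 days = Jan 19, 2026. Jan 19, 2026 is a Monday, so no roll-forward applies.

Jan 19, 2026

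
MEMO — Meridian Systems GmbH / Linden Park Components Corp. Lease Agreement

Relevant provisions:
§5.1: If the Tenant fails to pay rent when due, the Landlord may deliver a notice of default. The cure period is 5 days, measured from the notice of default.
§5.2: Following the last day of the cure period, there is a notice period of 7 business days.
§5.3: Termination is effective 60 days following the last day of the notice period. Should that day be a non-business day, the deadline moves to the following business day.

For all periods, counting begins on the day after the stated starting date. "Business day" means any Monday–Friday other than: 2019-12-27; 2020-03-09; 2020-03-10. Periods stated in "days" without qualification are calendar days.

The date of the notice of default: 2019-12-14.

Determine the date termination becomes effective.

2020-03-02

Adding 5 calendar days to 2019-12-14 gives 2019-12-19, which is the last day of the cure period.
The last day of the notice period: counting 7 business days from Thursday, 2019-12-19 (Dec 20, Dec 23, Dec 24, Dec 25, Dec 26, Dec 30, Dec 31, skipping weekends and the listed holiday on Dec 27) reaches Tuesday, 2019-12-31.
The date termination becomes effective: 60 calendar days after 2019-12-31 is 2020-02-29. That falls on a Saturday, so it rolls to the next business day, Monday, 2020-03-02.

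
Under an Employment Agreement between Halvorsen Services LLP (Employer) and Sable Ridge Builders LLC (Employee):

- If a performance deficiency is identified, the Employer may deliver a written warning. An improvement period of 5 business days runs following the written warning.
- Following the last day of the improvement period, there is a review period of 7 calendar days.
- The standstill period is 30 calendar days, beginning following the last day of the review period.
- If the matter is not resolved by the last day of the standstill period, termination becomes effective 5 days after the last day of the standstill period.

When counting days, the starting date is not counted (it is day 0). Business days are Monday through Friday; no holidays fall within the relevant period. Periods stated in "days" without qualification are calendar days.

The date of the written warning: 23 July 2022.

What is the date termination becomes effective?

The last day of the improvement period: counting 5 business days from Saturday, 23 July 2022 (Jul 25, Jul 26, Jul 27, Jul 28, Jul 29, skipping weekends) reaches Friday, 29 July 2022.
Adding 7 calendar days to 29 July 2022 gives 5 August 2022, which is the last day of the review period.
The last day of the standstill period: 30 calendar days after 5 August 2022 is 4 September 2022.
The date termination becomes effective: 4 September 2022 + 5 days = 9 September 2022.

9 September 2022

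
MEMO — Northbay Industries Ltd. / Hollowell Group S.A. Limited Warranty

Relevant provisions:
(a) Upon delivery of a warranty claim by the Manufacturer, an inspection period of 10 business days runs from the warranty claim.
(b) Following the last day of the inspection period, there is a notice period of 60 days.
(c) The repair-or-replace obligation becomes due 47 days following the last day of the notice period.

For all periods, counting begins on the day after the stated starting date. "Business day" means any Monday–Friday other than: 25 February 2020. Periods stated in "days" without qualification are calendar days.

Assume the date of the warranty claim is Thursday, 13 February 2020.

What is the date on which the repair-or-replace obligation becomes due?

14 June 2020

From Thursday, 13 February 2020, 10 business days (Feb 14, Feb 17, Feb 18, Feb 19, Feb 20, Feb 21, Feb 24, Feb 26, Feb 27, Feb 28, skipping weekends and the listed holiday on Feb 25) brings us to Friday, 28 February 2020, which is the last day of the inspection period.
Adding 60 calendar days to 28 February 2020 gives 28 April 2020, which is the last day of the notice period.
Adding 47 calendar days to 28 April 2020 gives 14 June 2020, which is the date on which the repair-or-replace obligation becomes due.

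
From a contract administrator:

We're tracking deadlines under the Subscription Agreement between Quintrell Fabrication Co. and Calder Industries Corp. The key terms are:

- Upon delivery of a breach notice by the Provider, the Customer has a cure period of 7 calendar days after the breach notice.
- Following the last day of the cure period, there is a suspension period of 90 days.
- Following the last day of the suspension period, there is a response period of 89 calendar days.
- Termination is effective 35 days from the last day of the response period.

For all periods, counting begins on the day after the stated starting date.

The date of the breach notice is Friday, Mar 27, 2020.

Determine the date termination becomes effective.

The last day of the cure period: 7 calendar days after Mar 27, 2020 is Apr 3, 2020.
The last day of the suspension period: Apr 3, 2020 + 90 days = Jul 2, 2020.
Adding 89 calendar days to Jul 2, 2020 gives Sep 29, 2020, which is the last day of the response period.
The date termination becomes effective: Sep 29, 2020 + 35 days = Nov 3, 2020.

Nov 3, 2020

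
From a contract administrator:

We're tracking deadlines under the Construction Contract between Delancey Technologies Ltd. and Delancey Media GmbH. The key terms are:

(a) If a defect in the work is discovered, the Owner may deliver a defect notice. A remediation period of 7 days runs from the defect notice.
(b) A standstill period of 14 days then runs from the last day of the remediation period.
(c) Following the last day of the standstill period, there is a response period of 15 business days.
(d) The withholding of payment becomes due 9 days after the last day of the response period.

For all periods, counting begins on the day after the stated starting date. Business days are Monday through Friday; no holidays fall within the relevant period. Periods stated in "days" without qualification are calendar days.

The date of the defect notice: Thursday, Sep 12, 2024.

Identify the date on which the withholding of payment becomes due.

Nov 2, 2024

The last day of the remediation period: 7 calendar days after Sep 12, 2024 is Sep 19, 2024.
The last day of the standstill period: 14 calendar days after Sep 19, 2024 is Oct 3, 2024.
The last day of the response period: 15 business days after Thursday, Oct 3, 2024, skipping weekends — Oct 4, Oct 7, Oct 8, Oct 9, …, Oct 22, Oct 23, Oct 24 — lands on Thursday, Oct 24, 2024.
The date on which the withholding of payment becomes due: Oct 24, 2024 + 9 days = Nov 2, 2024.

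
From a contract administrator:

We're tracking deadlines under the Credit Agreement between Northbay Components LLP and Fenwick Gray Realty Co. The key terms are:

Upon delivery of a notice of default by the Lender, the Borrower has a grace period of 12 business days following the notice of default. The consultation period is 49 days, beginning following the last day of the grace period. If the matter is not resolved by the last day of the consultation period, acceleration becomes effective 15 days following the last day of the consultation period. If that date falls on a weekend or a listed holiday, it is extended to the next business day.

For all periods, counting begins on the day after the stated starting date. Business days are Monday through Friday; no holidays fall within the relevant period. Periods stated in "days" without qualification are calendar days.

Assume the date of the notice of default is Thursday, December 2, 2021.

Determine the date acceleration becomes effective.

From Thursday, December 2, 2021, 12 business days (Dec 3, Dec 6, Dec 7, Dec 8, …, Dec 16, Dec 17, Dec 20, skipping weekends) brings us to Monday, December 20, 2021, which is the last day of the grace period.
The last day of the consultation period: December 20, 2021 + 49 days = February 7, 2022.
The date acceleration becomes effective: February 7, 2022 + 15 days = February 22, 2022. February 22, 2022 is a Tuesday, so no roll-forward applies.

February 22, 2022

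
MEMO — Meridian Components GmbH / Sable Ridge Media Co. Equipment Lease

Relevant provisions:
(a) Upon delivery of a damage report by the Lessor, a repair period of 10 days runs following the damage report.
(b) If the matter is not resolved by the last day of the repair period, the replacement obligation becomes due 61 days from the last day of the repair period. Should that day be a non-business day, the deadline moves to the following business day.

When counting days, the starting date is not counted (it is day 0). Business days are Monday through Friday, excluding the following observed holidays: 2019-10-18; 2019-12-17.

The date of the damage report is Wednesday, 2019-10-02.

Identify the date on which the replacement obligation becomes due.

Adding 10 calendar days to 2019-10-02 gives 2019-10-12, which is the last day of the repair period.
The date on which the replacement obligation becomes due: 2019-10-12 + 61 days = 2019-12-12. 2019-12-12 is a Thursday and is not a listed holiday, so no roll-forward applies.

2019-12-12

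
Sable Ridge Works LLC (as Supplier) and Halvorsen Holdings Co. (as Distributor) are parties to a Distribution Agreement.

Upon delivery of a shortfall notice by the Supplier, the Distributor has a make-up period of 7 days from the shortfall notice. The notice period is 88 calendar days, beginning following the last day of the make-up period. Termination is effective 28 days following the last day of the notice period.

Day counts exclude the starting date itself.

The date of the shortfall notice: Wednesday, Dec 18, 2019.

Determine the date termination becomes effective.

Apr 19, 2020

The last day of the make-up period: 7 calendar days after Dec 18, 2019 is Dec 25, 2019.
The last day of the notice period: 88 calendar days after Dec 25, 2019 is Mar 22, 2020.
The date termination becomes effective: 28 calendar days after Mar 22, 2020 is Apr 19, 2020.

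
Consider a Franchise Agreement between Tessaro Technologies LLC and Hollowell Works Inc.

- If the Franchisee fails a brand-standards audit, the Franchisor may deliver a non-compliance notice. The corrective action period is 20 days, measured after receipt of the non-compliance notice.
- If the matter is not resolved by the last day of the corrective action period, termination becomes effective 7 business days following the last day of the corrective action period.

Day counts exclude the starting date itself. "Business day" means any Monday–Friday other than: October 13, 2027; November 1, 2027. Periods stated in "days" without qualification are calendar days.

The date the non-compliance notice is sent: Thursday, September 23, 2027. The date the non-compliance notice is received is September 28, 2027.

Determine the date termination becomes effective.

October 27, 2027

Adding 20 calendar days to September 28, 2027 gives October 18, 2027, which is the last day of the corrective action period.
The date termination becomes effective: counting 7 business days from Monday, October 18, 2027 (Oct 19, Oct 20, Oct 21, Oct 22, Oct 25, Oct 26, Oct 27, skipping weekends) reaches Wednesday, October 27, 2027.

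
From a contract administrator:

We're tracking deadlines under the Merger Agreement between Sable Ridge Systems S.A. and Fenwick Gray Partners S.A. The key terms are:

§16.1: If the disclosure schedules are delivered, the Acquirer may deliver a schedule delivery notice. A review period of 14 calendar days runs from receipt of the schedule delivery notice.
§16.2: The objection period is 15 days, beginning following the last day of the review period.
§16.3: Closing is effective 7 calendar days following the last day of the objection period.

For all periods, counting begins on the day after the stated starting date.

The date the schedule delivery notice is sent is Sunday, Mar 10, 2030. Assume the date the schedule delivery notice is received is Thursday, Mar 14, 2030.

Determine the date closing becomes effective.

The last day of the review period: 14 calendar days after Mar 14, 2030 is Mar 28, 2030.
Adding 15 calendar days to Mar 28, 2030 gives Apr 12, 2030, which is the last day of the objection period.
The date closing becomes effective: 7 calendar days after Apr 12, 2030 is Apr 19, 2030.

Apr 19, 2030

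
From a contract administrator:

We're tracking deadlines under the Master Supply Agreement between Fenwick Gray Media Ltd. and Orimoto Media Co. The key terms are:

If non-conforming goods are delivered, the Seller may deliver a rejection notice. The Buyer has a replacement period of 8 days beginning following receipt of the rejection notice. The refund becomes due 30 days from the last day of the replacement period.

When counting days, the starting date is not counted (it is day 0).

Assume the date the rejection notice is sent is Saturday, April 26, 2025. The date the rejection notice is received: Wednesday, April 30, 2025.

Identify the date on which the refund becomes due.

The last day of the replacement period: April 30, 2025 + 8 days = May 8, 2025.
The date on which the refund becomes due: May 8, 2025 + 30 days = June 7, 2025.

June 7, 2025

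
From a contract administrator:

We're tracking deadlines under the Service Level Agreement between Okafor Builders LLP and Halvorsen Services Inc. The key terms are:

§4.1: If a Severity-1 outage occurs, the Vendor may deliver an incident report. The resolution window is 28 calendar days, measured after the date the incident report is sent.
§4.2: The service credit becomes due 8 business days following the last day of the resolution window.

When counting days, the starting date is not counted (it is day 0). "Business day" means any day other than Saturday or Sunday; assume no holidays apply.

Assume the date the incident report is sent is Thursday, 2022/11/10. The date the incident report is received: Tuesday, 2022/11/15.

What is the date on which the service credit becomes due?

2022/12/20

The last day of the resolution window: 28 calendar days after 2022/11/10 is 2022/12/08.
The date on which the service credit becomes due: 8 business days after Thursday, 2022/12/08, skipping weekends — Dec 9, Dec 12, Dec 13, Dec 14, Dec 15, Dec 16, Dec 19, Dec 20 — lands on Tuesday, 2022/12/20.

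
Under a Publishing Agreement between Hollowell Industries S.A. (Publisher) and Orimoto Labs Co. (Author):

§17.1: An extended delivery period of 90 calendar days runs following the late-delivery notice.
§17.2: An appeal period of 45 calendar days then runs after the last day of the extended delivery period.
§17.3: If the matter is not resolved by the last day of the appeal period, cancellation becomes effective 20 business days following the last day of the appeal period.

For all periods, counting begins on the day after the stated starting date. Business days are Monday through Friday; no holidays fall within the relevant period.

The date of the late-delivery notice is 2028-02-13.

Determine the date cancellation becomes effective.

The last day of the extended delivery period: 2028-02-13 + 90 days = 2028-05-13.
The last day of the appeal period: 45 calendar days after 2028-05-13 is 2028-06-27.
From Tuesday, 2028-06-27, 20 business days (Jun 28, Jun 29, Jun 30, Jul 3, …, Jul 21, Jul 24, Jul 25, skipping weekends) brings us to Tuesday, 2028-07-25, which is the date cancellation becomes effective.

2028-07-25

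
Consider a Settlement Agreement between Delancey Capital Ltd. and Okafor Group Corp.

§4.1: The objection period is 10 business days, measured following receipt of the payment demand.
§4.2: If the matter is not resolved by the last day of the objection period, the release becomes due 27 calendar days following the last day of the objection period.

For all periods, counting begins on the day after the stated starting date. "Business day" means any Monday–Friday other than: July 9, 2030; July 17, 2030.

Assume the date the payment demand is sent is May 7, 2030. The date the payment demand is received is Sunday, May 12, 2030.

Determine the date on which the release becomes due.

From Sunday, May 12, 2030, 10 business days (May 13, May 14, May 15, May 16, May 17, May 20, May 21, May 22, May 23, May 24, skipping weekends) brings us to Friday, May 24, 2030, which is the last day of the objection period.
Adding 27 calendar days to May 24, 2030 gives June 20, 2030, which is the date on which the release becomes due.

June 20, 2030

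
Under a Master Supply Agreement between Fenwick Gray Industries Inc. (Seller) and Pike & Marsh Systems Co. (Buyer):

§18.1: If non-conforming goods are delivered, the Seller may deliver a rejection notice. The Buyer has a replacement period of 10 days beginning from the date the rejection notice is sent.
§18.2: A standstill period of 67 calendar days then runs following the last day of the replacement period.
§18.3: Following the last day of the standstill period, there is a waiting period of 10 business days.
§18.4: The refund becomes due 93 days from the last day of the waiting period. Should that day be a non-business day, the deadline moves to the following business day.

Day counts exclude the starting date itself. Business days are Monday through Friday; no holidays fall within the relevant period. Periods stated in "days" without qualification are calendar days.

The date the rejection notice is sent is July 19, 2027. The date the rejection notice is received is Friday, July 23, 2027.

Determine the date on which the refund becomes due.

Adding 10 calendar days to July 19, 2027 gives July 29, 2027, which is the last day of the replacement period.
The last day of the standstill period: July 29, 2027 + 67 days = October 4, 2027.
The last day of the waiting period: 10 business days after Monday, October 4, 2027, skipping weekends — Oct 5, Oct 6, Oct 7, Oct 8, Oct 11, Oct 12, Oct 13, Oct 14, Oct 15, Oct 18 — lands on Monday, October 18, 2027.
The date on which the refund becomes due: 93 calendar days after October 18, 2027 is January 19, 2028. January 19, 2028 is a Wednesday, so no roll-forward applies.

January 19, 2028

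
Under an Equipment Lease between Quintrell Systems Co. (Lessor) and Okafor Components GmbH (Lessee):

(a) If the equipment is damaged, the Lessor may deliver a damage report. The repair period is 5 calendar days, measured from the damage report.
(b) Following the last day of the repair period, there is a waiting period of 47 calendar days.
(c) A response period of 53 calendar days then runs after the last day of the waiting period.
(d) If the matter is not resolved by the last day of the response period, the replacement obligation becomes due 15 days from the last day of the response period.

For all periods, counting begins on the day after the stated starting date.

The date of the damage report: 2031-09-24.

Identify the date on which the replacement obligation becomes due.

The last day of the repair period: 2031-09-24 + 5 days = 2031-09-29.
The last day of the waiting period: 47 calendar days after 2031-09-29 is 2031-11-15.
Adding 53 calendar days to 2031-11-15 gives 2032-01-07, which is the last day of the response period.
The date on which the replacement obligation becomes due: 2032-01-07 + 15 days = 2032-01-22.

2032-01-22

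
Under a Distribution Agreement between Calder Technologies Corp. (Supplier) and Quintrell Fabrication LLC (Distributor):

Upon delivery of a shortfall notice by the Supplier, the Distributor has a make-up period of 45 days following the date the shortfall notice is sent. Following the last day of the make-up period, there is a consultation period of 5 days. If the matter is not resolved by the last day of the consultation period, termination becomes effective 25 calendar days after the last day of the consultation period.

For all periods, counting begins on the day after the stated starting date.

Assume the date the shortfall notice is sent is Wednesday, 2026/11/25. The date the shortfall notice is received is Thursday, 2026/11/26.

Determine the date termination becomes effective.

The last day of the make-up period: 45 calendar days after 2026/11/25 is 2027/01/09.
Adding 5 calendar days to 2027/01/09 gives 2027/01/14, which is the last day of the consultation period.
The date termination becomes effective: 25 calendar days after 2027/01/14 is 2027/02/08.

2027/02/08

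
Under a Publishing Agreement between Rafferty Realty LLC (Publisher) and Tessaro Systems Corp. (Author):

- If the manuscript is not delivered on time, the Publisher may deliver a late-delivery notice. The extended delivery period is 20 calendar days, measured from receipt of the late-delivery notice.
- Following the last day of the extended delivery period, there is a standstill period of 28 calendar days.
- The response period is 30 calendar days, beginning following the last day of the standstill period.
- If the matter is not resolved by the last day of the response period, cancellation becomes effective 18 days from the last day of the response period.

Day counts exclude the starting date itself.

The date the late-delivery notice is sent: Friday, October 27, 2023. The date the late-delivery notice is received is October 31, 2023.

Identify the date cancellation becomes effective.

The last day of the extended delivery period: 20 calendar days after October 31, 2023 is November 20, 2023.
Adding 28 calendar days to November 20, 2023 gives December 18, 2023, which is the last day of the standstill period.
The last day of the response period: 30 calendar days after December 18, 2023 is January 17, 2024.
The date cancellation becomes effective: 18 calendar days after January 17, 2024 is February 4, 2024.

February 4, 2024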